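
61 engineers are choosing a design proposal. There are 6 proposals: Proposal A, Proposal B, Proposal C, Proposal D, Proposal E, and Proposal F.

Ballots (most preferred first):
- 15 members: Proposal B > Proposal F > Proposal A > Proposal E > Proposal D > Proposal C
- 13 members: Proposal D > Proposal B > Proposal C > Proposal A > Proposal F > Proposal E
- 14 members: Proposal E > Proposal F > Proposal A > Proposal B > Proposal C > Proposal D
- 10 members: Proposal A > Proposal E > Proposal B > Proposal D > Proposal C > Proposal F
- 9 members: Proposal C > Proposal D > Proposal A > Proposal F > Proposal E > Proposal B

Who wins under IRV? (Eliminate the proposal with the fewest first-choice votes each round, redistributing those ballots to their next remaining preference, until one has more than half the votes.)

Proposal E

Round 1: Proposal A 10, Proposal B 15, Proposal C 9, Proposal D 13, Proposal E 14, Proposal F 0. Proposal F eliminated.
Round 2: Proposal A 10, Proposal B 15, Proposal C 9, Proposal D 13, Proposal E 14. Proposal C eliminated.
Round 3: Proposal A 10, Proposal B 15, Proposal D 22, Proposal E 14. Proposal A eliminated.
Round 4: Proposal B 15, Proposal D 22, Proposal E 24. Proposal B eliminated.
Round 5: Proposal D 22, Proposal E 39. Proposal E has a majority (≥31).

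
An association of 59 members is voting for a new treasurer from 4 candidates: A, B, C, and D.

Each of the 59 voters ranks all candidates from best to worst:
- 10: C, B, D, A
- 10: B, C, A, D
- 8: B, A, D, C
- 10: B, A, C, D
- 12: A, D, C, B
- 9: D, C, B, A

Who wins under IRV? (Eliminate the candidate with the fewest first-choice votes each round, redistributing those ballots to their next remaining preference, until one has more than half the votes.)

C

Round 1: A 12, B 28, C 10, D 9. D eliminated.
Round 2: A 12, B 28, C 19. A eliminated.
Round 3: B 28, C 31. C has a majority (≥30).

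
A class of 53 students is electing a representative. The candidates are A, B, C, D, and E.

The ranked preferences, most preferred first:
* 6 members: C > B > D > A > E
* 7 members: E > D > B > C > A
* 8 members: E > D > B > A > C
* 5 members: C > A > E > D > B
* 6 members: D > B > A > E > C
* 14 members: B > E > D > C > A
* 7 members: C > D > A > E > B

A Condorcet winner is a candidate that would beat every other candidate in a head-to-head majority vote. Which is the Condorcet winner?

E

E vs A: 29–24
E vs B: 27–26
E vs C: 35–18
E vs D: 34–19
E beats every other candidate.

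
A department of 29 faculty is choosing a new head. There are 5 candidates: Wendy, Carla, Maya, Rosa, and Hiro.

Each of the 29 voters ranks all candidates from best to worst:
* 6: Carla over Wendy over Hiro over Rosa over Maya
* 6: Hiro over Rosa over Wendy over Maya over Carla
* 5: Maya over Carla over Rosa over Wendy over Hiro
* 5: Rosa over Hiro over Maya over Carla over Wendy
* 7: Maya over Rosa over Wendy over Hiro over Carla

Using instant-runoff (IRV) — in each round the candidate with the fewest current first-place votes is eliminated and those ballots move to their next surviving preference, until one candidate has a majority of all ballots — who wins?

Round 1: Wendy 0, Carla 6, Maya 12, Rosa 5, Hiro 6. Wendy eliminated.
Round 2: Carla 6, Maya 12, Rosa 5, Hiro 6. Rosa eliminated.
Round 3: Carla 6, Maya 12, Hiro 11. Carla eliminated.
Round 4: Maya 12, Hiro 17. Hiro has a majority (≥15).

Hiro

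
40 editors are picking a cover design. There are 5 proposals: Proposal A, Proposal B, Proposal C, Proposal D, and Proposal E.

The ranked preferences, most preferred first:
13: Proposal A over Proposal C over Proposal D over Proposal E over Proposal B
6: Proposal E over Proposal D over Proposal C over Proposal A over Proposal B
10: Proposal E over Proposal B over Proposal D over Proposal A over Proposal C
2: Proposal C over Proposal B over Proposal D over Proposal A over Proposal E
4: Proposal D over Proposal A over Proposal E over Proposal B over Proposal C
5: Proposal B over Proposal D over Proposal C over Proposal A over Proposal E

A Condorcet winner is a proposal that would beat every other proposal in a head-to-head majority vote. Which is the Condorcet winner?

Proposal D vs Proposal A: 27–13
Proposal D vs Proposal B: 23–17
Proposal D vs Proposal C: 25–15
Proposal D vs Proposal E: 24–16
Proposal D beats every other proposal.

Proposal D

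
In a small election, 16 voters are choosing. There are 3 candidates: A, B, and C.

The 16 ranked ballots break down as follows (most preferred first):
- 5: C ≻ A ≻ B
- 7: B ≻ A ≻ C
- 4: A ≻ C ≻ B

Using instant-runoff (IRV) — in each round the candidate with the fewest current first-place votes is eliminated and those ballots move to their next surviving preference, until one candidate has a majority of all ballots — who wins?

C

Round 1: A 4, B 7, C 5. A eliminated.
Round 2: B 7, C 9. C has a majority (≥9).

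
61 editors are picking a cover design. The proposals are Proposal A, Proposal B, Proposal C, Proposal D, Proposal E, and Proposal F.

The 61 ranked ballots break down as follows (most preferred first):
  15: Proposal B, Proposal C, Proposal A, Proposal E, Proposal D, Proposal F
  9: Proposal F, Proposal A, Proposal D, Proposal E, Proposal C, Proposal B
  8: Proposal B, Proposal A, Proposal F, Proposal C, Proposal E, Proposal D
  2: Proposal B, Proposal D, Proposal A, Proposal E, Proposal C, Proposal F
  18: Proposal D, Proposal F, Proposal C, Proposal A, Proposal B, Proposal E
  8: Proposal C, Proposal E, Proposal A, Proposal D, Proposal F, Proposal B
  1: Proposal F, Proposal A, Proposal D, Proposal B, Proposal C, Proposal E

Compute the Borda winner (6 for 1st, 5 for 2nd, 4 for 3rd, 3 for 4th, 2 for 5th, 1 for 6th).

Proposal A: 15×4 + 9×5 + 8×5 + 2×4 + 18×3 + 8×4 + 1×5 = 244
Proposal B: 15×6 + 9×1 + 8×6 + 2×6 + 18×2 + 8×1 + 1×3 = 206
Proposal C: 15×5 + 9×2 + 8×3 + 2×2 + 18×4 + 8×6 + 1×2 = 243
Proposal D: 15×2 + 9×4 + 8×1 + 2×5 + 18×6 + 8×3 + 1×4 = 220
Proposal E: 15×3 + 9×3 + 8×2 + 2×3 + 18×1 + 8×5 + 1×1 = 153
Proposal F: 15×1 + 9×6 + 8×4 + 2×1 + 18×5 + 8×2 + 1×6 = 215

Proposal A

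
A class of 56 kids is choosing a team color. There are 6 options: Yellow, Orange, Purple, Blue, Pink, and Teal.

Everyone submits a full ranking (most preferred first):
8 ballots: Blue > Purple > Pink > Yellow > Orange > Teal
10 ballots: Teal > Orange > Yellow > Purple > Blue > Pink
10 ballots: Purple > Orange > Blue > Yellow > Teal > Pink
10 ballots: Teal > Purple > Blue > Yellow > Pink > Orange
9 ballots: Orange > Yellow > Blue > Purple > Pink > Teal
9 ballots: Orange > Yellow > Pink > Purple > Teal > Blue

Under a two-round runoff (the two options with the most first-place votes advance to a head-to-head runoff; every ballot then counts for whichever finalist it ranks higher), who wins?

Round 1 first-place votes: Yellow 0, Orange 18, Purple 10, Blue 8, Pink 0, Teal 20. Teal and Orange advance.
Runoff: Teal is ranked above Orange on 20 ballots, Orange above Teal on 36.

Orange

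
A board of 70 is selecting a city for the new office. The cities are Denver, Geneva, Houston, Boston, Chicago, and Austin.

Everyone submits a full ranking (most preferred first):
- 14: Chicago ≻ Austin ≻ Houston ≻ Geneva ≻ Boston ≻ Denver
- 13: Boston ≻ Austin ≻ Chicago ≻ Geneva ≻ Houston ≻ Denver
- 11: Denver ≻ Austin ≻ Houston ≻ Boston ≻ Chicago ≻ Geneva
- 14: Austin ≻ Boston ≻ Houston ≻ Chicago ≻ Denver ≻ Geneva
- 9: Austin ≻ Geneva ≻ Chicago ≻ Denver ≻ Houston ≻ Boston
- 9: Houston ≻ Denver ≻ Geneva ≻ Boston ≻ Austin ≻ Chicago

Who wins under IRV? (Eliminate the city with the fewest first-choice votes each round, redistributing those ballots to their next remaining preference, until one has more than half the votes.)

Austin

Round 1: Denver 11, Geneva 0, Houston 9, Boston 13, Chicago 14, Austin 23. Geneva eliminated.
Round 2: Denver 11, Houston 9, Boston 13, Chicago 14, Austin 23. Houston eliminated.
Round 3: Denver 20, Boston 13, Chicago 14, Austin 23. Boston eliminated.
Round 4: Denver 20, Chicago 14, Austin 36. Austin has a majority (≥36).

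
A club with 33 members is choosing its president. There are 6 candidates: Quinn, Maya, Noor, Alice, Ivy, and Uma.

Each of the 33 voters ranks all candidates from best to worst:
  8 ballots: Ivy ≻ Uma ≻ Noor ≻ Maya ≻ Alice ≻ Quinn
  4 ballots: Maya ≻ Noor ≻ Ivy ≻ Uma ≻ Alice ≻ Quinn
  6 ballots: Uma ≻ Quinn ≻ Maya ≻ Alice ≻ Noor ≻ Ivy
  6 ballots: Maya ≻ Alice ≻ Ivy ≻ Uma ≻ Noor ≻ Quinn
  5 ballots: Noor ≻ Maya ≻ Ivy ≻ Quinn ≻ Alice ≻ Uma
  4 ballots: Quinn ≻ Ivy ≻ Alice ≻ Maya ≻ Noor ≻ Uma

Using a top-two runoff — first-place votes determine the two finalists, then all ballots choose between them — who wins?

Maya

Round 1 first-place votes: Quinn 4, Maya 10, Noor 5, Alice 0, Ivy 8, Uma 6. Maya and Ivy advance.
Runoff: Maya is ranked above Ivy on 21 ballots, Ivy above Maya on 12.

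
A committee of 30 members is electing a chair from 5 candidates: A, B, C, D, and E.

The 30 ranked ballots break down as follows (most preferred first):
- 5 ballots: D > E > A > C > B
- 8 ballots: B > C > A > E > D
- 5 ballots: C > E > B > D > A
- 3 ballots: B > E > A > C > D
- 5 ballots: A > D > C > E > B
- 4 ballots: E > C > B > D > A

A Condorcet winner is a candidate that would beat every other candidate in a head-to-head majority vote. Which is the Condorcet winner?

C

C vs A: 17–13
C vs B: 19–11
C vs D: 20–10
C vs E: 18–12
C beats every other candidate.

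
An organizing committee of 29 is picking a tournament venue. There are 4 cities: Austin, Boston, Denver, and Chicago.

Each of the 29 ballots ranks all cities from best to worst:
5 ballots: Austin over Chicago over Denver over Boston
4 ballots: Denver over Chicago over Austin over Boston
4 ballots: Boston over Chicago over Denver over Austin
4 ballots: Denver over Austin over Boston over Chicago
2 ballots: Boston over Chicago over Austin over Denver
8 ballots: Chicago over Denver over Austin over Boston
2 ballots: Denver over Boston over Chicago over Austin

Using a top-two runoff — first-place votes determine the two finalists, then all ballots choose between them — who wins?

Round 1 first-place votes: Austin 5, Boston 6, Denver 10, Chicago 8. Denver and Chicago advance.
Runoff: Denver is ranked above Chicago on 10 ballots, Chicago above Denver on 19.

Chicago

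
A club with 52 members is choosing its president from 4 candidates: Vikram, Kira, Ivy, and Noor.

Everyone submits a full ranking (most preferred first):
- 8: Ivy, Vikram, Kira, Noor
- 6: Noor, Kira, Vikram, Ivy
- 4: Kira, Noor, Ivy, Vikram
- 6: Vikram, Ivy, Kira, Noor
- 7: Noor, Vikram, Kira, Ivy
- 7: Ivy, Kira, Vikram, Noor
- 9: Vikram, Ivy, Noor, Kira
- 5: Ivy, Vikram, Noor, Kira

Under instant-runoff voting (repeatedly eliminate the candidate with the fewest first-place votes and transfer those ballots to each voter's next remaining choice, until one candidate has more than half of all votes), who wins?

Round 1: Vikram 15, Kira 4, Ivy 20, Noor 13. Kira eliminated.
Round 2: Vikram 15, Ivy 20, Noor 17. Vikram eliminated.
Round 3: Ivy 35, Noor 17. Ivy has a majority (≥27).

Ivy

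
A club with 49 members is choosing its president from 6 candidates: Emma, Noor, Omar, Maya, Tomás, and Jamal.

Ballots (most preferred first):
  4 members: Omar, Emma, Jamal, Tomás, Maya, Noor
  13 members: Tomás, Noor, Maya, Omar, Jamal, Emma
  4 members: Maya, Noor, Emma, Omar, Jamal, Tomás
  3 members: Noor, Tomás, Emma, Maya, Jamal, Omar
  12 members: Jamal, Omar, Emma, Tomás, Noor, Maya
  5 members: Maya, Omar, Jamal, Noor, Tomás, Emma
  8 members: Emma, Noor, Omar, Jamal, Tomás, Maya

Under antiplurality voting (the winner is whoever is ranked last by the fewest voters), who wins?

Last-place votes: Emma 18, Noor 4, Omar 3, Maya 20, Tomás 4, Jamal 0.

Jamal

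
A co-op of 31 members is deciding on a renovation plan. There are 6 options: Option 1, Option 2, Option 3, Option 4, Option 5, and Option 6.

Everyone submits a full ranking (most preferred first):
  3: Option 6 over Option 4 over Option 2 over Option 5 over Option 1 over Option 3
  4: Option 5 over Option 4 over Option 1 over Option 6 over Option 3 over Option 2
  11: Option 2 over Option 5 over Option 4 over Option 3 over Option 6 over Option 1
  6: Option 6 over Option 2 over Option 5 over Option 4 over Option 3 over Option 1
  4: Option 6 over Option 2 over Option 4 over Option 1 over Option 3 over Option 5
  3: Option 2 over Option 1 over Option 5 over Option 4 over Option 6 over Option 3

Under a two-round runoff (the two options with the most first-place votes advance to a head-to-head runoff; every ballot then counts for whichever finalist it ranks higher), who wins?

Round 1 first-place votes: Option 1 0, Option 2 14, Option 3 0, Option 4 0, Option 5 4, Option 6 13. Option 2 and Option 6 advance.
Runoff: Option 2 is ranked above Option 6 on 14 ballots, Option 6 above Option 2 on 17.

Option 6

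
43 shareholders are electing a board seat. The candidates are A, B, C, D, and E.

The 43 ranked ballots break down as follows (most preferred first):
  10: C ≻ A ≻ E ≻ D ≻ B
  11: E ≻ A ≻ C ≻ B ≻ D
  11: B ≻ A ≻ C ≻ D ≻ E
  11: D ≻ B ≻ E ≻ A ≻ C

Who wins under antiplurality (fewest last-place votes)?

A

Last-place votes: A 0, B 10, C 11, D 11, E 11.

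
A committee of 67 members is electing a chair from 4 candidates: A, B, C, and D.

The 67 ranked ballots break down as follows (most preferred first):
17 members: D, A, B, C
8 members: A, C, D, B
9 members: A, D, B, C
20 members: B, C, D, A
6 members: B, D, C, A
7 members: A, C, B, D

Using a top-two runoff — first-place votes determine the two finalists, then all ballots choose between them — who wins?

A

Round 1 first-place votes: A 24, B 26, C 0, D 17. B and A advance.
Runoff: B is ranked above A on 26 ballots, A above B on 41.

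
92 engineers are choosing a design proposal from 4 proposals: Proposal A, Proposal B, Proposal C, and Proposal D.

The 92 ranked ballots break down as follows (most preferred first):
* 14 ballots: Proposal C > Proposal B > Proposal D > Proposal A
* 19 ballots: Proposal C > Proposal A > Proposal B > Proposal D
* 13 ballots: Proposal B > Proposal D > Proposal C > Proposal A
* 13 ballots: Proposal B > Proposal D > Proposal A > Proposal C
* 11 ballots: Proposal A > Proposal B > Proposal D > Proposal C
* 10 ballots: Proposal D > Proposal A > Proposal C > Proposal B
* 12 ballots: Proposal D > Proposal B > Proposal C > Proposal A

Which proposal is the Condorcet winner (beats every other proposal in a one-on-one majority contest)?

Proposal B

Proposal B vs Proposal A: 52–40
Proposal B vs Proposal C: 49–43
Proposal B vs Proposal D: 70–22
Proposal B beats every other proposal.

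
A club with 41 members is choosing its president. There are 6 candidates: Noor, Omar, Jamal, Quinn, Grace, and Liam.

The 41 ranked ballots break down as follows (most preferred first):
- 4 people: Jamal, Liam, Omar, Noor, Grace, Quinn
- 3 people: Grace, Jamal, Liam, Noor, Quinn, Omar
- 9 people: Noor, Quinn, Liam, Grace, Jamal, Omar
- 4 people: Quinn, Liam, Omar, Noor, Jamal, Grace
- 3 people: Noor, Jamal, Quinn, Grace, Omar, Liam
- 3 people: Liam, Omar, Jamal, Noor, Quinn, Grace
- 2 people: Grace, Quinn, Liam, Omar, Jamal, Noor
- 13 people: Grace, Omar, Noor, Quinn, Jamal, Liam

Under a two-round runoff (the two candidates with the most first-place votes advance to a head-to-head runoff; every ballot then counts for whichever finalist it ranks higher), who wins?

Round 1 first-place votes: Noor 12, Omar 0, Jamal 4, Quinn 4, Grace 18, Liam 3. Grace and Noor advance.
Runoff: Grace is ranked above Noor on 18 ballots, Noor above Grace on 23.

Noor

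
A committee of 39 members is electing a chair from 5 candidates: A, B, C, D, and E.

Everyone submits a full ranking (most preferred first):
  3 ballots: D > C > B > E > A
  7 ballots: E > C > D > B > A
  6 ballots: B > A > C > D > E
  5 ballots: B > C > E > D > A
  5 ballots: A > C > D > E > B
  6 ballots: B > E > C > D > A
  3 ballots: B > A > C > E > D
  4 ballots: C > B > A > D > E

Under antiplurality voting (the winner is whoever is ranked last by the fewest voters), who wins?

C

Last-place votes: A 21, B 5, C 0, D 3, E 10.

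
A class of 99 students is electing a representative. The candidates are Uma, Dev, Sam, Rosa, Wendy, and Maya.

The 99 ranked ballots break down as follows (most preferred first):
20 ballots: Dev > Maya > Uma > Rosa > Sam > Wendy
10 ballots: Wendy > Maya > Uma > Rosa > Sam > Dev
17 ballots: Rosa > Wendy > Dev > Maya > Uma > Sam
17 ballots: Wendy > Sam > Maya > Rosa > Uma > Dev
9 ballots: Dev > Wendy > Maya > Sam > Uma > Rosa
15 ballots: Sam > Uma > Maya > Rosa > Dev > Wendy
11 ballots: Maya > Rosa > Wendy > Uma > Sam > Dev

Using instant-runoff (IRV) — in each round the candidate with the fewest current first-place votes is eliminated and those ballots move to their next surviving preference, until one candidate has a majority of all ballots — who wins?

Round 1: Uma 0, Dev 29, Sam 15, Rosa 17, Wendy 27, Maya 11. Uma eliminated.
Round 2: Dev 29, Sam 15, Rosa 17, Wendy 27, Maya 11. Maya eliminated.
Round 3: Dev 29, Sam 15, Rosa 28, Wendy 27. Sam eliminated.
Round 4: Dev 29, Rosa 43, Wendy 27. Wendy eliminated.
Round 5: Dev 29, Rosa 70. Rosa has a majority (≥50).

Rosa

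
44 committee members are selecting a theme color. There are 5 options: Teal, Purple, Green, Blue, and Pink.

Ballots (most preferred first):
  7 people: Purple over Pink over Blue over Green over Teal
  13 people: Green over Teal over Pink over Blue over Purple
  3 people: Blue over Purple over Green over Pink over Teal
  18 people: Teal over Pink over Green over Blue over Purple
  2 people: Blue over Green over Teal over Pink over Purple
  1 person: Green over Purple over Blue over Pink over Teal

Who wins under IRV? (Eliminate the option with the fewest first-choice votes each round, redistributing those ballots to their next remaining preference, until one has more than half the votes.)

Green

Round 1: Teal 18, Purple 7, Green 14, Blue 5, Pink 0. Pink eliminated.
Round 2: Teal 18, Purple 7, Green 14, Blue 5. Blue eliminated.
Round 3: Teal 18, Purple 10, Green 16. Purple eliminated.
Round 4: Teal 18, Green 26. Green has a majority (≥23).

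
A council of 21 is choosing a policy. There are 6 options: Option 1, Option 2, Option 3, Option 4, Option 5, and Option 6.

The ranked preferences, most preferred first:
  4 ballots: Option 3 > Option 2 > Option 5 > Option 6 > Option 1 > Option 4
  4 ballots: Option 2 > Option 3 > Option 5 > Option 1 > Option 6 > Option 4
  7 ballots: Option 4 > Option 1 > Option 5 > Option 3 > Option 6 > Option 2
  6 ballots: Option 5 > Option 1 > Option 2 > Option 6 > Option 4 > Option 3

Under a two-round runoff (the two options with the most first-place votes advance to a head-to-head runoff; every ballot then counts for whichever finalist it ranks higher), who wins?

Round 1 first-place votes: Option 1 0, Option 2 4, Option 3 4, Option 4 7, Option 5 6, Option 6 0. Option 4 and Option 5 advance.
Runoff: Option 4 is ranked above Option 5 on 7 ballots, Option 5 above Option 4 on 14.

Option 5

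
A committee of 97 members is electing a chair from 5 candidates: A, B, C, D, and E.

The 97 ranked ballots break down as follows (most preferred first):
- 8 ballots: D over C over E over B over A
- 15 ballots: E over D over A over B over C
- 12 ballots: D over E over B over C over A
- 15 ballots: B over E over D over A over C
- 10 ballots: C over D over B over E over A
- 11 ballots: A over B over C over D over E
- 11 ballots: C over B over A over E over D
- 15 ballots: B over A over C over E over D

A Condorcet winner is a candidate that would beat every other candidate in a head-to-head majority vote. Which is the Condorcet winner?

B

B vs A: 71–26
B vs C: 68–29
B vs D: 52–45
B vs E: 62–35
B beats every other candidate.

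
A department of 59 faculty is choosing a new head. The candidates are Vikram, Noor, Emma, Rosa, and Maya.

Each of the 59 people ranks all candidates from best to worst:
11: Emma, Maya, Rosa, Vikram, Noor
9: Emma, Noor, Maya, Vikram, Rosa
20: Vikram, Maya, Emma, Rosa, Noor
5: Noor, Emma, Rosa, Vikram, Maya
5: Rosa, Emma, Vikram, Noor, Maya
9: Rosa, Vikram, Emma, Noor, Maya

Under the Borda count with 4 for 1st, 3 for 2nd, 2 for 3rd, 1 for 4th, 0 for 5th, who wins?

Emma

Vikram: 11×1 + 9×1 + 20×4 + 5×1 + 5×2 + 9×3 = 142
Noor: 11×0 + 9×3 + 20×0 + 5×4 + 5×1 + 9×1 = 61
Emma: 11×4 + 9×4 + 20×2 + 5×3 + 5×3 + 9×2 = 168
Rosa: 11×2 + 9×0 + 20×1 + 5×2 + 5×4 + 9×4 = 108
Maya: 11×3 + 9×2 + 20×3 + 5×0 + 5×0 + 9×0 = 111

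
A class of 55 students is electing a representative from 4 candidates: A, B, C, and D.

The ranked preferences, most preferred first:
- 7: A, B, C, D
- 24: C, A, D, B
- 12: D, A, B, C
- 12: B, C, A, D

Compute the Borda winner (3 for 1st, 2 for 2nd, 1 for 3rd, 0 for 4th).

A: 7×3 + 24×2 + 12×2 + 12×1 = 105
B: 7×2 + 24×0 + 12×1 + 12×3 = 62
C: 7×1 + 24×3 + 12×0 + 12×2 = 103
D: 7×0 + 24×1 + 12×3 + 12×0 = 60

A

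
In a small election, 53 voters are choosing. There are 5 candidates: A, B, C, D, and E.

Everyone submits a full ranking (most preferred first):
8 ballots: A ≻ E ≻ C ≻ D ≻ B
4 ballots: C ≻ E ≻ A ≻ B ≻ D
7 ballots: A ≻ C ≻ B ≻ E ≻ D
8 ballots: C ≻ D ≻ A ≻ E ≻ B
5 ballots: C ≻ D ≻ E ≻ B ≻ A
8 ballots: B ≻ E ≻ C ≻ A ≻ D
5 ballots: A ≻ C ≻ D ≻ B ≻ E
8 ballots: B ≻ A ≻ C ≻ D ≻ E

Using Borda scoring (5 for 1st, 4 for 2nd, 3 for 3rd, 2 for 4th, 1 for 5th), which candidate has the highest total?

A: 8×5 + 4×3 + 7×5 + 8×3 + 5×1 + 8×2 + 5×5 + 8×4 = 189
B: 8×1 + 4×2 + 7×3 + 8×1 + 5×2 + 8×5 + 5×2 + 8×5 = 145
C: 8×3 + 4×5 + 7×4 + 8×5 + 5×5 + 8×3 + 5×4 + 8×3 = 205
D: 8×2 + 4×1 + 7×1 + 8×4 + 5×4 + 8×1 + 5×3 + 8×2 = 118
E: 8×4 + 4×4 + 7×2 + 8×2 + 5×3 + 8×4 + 5×1 + 8×1 = 138

C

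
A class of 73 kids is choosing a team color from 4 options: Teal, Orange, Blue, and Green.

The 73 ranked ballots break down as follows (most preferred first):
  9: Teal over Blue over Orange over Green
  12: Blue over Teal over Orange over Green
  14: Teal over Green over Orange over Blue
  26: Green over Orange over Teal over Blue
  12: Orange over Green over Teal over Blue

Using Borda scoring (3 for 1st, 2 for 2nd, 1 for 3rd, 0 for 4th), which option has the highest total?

Teal

Teal: 9×3 + 12×2 + 14×3 + 26×1 + 12×1 = 131
Orange: 9×1 + 12×1 + 14×1 + 26×2 + 12×3 = 123
Blue: 9×2 + 12×3 + 14×0 + 26×0 + 12×0 = 54
Green: 9×0 + 12×0 + 14×2 + 26×3 + 12×2 = 130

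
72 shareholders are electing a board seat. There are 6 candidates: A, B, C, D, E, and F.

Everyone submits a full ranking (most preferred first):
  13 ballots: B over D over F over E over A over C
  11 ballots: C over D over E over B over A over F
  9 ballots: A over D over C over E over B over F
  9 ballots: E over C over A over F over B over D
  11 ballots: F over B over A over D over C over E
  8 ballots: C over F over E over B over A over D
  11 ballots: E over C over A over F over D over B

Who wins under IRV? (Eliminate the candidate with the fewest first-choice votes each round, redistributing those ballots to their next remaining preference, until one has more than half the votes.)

Round 1: A 9, B 13, C 19, D 0, E 20, F 11. D eliminated.
Round 2: A 9, B 13, C 19, E 20, F 11. A eliminated.
Round 3: B 13, C 28, E 20, F 11. F eliminated.
Round 4: B 24, C 28, E 20. E eliminated.
Round 5: B 24, C 48. C has a majority (≥37).

C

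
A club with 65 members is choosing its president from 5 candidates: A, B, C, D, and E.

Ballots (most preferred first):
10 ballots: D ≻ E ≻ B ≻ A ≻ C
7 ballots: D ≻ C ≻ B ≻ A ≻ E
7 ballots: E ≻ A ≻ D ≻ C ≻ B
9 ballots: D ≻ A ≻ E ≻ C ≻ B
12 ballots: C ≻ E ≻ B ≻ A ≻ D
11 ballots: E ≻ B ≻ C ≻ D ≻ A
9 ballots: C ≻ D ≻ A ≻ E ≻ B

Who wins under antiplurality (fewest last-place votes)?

E

Last-place votes: A 11, B 25, C 10, D 12, E 7.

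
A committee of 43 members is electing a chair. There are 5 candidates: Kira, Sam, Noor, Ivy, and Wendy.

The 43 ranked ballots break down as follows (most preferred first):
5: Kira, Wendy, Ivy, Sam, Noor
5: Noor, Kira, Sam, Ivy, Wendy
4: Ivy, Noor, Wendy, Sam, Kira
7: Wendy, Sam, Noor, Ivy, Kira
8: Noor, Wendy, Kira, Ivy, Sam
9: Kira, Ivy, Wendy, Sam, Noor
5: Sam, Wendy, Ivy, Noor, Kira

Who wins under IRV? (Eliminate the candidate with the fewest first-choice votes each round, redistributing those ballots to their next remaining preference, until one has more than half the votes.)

Round 1: Kira 14, Sam 5, Noor 13, Ivy 4, Wendy 7. Ivy eliminated.
Round 2: Kira 14, Sam 5, Noor 17, Wendy 7. Sam eliminated.
Round 3: Kira 14, Noor 17, Wendy 12. Wendy eliminated.
Round 4: Kira 14, Noor 29. Noor has a majority (≥22).

Noor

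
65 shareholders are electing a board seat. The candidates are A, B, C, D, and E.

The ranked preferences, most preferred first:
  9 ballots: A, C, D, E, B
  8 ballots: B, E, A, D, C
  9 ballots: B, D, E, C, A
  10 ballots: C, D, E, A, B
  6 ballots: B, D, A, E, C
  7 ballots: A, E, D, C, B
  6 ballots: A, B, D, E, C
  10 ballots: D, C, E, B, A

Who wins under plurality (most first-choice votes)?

B

First-place votes: A 22, B 23, C 10, D 10, E 0.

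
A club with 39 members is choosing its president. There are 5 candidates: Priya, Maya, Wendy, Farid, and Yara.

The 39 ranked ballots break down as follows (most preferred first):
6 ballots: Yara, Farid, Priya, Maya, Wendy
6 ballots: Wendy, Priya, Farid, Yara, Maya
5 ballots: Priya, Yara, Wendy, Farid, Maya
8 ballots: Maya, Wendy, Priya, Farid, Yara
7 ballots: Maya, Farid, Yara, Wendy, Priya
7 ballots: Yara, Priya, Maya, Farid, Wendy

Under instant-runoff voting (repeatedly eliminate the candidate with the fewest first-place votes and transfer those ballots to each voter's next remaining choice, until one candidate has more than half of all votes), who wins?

Yara

Round 1: Priya 5, Maya 15, Wendy 6, Farid 0, Yara 13. Farid eliminated.
Round 2: Priya 5, Maya 15, Wendy 6, Yara 13. Priya eliminated.
Round 3: Maya 15, Wendy 6, Yara 18. Wendy eliminated.
Round 4: Maya 15, Yara 24. Yara has a majority (≥20).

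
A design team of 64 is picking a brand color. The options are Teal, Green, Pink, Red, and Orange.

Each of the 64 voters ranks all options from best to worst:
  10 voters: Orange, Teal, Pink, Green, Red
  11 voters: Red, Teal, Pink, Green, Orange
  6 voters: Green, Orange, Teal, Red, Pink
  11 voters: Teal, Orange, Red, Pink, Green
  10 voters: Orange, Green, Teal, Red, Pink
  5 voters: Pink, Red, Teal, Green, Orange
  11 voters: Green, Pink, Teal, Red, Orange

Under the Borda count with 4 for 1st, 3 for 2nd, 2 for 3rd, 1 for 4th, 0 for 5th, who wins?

Teal

Teal: 10×3 + 11×3 + 6×2 + 11×4 + 10×2 + 5×2 + 11×2 = 171
Green: 10×1 + 11×1 + 6×4 + 11×0 + 10×3 + 5×1 + 11×4 = 124
Pink: 10×2 + 11×2 + 6×0 + 11×1 + 10×0 + 5×4 + 11×3 = 106
Red: 10×0 + 11×4 + 6×1 + 11×2 + 10×1 + 5×3 + 11×1 = 108
Orange: 10×4 + 11×0 + 6×3 + 11×3 + 10×4 + 5×0 + 11×0 = 131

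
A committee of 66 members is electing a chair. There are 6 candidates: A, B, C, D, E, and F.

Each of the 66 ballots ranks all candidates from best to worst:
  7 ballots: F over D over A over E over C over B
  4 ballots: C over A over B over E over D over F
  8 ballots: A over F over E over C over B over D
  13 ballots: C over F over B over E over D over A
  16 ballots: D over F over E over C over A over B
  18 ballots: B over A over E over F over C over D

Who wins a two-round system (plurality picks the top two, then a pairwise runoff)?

Round 1 first-place votes: A 8, B 18, C 17, D 16, E 0, F 7. B and C advance.
Runoff: B is ranked above C on 18 ballots, C above B on 48.

C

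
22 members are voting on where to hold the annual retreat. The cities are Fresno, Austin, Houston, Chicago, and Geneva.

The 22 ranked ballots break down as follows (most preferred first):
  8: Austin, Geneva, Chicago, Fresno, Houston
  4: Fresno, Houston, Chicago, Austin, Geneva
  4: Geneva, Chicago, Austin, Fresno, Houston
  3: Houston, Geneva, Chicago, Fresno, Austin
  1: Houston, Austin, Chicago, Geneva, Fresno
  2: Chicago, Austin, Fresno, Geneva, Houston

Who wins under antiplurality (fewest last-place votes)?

Chicago

Last-place votes: Fresno 1, Austin 3, Houston 14, Chicago 0, Geneva 4.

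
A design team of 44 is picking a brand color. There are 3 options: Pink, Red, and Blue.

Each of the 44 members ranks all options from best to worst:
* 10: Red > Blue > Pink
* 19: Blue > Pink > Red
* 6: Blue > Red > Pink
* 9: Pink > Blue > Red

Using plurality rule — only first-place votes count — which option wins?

First-place votes: Pink 9, Red 10, Blue 25.

Blue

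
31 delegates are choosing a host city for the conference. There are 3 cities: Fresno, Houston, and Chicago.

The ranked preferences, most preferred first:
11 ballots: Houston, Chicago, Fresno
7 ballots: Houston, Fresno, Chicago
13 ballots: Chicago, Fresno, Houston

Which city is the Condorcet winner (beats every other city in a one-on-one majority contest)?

Houston vs Fresno: 18–13
Houston vs Chicago: 18–13
Houston beats every other city.

Houston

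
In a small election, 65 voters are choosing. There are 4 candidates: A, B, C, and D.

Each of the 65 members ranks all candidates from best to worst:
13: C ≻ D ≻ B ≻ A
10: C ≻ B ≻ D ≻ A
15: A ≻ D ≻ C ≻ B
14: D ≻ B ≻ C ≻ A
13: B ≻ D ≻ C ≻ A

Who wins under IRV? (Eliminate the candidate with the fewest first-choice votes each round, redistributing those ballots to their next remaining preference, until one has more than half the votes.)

D

Round 1: A 15, B 13, C 23, D 14. B eliminated.
Round 2: A 15, C 23, D 27. A eliminated.
Round 3: C 23, D 42. D has a majority (≥33).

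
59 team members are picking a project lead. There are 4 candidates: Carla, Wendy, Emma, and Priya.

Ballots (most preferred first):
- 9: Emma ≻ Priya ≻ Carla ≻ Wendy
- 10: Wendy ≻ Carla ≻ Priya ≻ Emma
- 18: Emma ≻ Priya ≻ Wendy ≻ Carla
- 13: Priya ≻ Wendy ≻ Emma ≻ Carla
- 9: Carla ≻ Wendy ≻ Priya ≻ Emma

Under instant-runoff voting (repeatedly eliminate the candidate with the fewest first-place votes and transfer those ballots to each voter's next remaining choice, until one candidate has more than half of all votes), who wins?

Round 1: Carla 9, Wendy 10, Emma 27, Priya 13. Carla eliminated.
Round 2: Wendy 19, Emma 27, Priya 13. Priya eliminated.
Round 3: Wendy 32, Emma 27. Wendy has a majority (≥30).

Wendy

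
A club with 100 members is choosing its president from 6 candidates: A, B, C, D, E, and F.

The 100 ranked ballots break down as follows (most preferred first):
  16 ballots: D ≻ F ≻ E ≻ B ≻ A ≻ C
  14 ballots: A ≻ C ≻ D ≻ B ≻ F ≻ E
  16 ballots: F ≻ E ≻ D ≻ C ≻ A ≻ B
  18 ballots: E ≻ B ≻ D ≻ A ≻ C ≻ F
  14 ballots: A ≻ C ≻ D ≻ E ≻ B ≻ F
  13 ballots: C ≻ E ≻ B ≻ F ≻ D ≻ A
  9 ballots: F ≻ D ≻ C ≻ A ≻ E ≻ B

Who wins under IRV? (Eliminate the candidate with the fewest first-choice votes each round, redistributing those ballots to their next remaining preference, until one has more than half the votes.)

F

Round 1: A 28, B 0, C 13, D 16, E 18, F 25. B eliminated.
Round 2: A 28, C 13, D 16, E 18, F 25. C eliminated.
Round 3: A 28, D 16, E 31, F 25. D eliminated.
Round 4: A 28, E 31, F 41. A eliminated.
Round 5: E 45, F 55. F has a majority (≥51).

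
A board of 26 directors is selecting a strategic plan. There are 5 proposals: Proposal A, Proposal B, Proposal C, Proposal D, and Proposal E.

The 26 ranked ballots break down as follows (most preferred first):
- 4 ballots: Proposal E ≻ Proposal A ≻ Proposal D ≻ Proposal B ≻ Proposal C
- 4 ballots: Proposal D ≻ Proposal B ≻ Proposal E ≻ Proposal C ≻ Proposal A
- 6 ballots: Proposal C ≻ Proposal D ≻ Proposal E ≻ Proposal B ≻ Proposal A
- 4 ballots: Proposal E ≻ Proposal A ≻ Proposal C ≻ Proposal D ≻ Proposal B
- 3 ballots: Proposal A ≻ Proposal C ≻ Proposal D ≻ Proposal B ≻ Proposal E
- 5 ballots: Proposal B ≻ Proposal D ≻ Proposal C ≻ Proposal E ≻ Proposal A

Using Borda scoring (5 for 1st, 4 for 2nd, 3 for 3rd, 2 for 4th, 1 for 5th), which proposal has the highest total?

Proposal D

Proposal A: 4×4 + 4×1 + 6×1 + 4×4 + 3×5 + 5×1 = 62
Proposal B: 4×2 + 4×4 + 6×2 + 4×1 + 3×2 + 5×5 = 71
Proposal C: 4×1 + 4×2 + 6×5 + 4×3 + 3×4 + 5×3 = 81
Proposal D: 4×3 + 4×5 + 6×4 + 4×2 + 3×3 + 5×4 = 93
Proposal E: 4×5 + 4×3 + 6×3 + 4×5 + 3×1 + 5×2 = 83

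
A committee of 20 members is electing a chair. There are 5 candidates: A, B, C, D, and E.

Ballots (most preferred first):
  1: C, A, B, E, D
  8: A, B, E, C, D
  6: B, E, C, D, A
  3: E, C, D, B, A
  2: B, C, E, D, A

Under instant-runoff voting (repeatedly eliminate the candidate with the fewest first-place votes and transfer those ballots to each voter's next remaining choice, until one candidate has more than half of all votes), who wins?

B

Round 1: A 8, B 8, C 1, D 0, E 3. D eliminated.
Round 2: A 8, B 8, C 1, E 3. C eliminated.
Round 3: A 9, B 8, E 3. E eliminated.
Round 4: A 9, B 11. B has a majority (≥11).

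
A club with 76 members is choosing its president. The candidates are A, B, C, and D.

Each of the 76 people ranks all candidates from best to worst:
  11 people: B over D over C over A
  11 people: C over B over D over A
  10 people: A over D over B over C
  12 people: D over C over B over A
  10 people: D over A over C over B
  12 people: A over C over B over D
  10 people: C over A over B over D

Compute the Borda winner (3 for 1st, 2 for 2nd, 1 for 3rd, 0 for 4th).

A: 11×0 + 11×0 + 10×3 + 12×0 + 10×2 + 12×3 + 10×2 = 106
B: 11×3 + 11×2 + 10×1 + 12×1 + 10×0 + 12×1 + 10×1 = 99
C: 11×1 + 11×3 + 10×0 + 12×2 + 10×1 + 12×2 + 10×3 = 132
D: 11×2 + 11×1 + 10×2 + 12×3 + 10×3 + 12×0 + 10×0 = 119

C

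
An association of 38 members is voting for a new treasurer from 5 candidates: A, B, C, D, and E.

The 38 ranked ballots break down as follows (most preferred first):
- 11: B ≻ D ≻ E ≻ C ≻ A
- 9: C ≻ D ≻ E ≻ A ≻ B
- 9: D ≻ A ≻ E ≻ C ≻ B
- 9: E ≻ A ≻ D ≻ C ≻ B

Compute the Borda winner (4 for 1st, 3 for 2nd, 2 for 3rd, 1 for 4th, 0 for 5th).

A: 11×0 + 9×1 + 9×3 + 9×3 = 63
B: 11×4 + 9×0 + 9×0 + 9×0 = 44
C: 11×1 + 9×4 + 9×1 + 9×1 = 65
D: 11×3 + 9×3 + 9×4 + 9×2 = 114
E: 11×2 + 9×2 + 9×2 + 9×4 = 94

D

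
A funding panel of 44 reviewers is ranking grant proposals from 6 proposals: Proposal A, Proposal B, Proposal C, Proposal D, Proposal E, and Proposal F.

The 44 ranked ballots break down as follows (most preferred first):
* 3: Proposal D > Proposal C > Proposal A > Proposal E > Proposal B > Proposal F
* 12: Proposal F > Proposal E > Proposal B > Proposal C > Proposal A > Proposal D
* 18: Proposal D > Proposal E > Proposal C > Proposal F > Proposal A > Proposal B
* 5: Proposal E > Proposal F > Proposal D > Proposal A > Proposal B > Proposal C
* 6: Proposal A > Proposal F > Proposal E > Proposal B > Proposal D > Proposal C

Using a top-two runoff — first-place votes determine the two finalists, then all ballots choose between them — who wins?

Round 1 first-place votes: Proposal A 6, Proposal B 0, Proposal C 0, Proposal D 21, Proposal E 5, Proposal F 12. Proposal D and Proposal F advance.
Runoff: Proposal D is ranked above Proposal F on 21 ballots, Proposal F above Proposal D on 23.

Proposal F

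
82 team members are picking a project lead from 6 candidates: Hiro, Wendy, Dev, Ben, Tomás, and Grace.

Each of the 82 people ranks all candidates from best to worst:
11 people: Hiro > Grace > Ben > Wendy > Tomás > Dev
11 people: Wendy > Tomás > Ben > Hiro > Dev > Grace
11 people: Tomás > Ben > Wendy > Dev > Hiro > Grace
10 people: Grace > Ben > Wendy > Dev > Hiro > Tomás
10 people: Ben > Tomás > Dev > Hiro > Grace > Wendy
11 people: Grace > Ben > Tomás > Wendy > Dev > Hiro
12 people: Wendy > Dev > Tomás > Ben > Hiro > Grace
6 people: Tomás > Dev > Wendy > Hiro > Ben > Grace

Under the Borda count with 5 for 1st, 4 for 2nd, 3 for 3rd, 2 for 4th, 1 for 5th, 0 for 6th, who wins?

Hiro: 11×5 + 11×2 + 11×1 + 10×1 + 10×2 + 11×0 + 12×1 + 6×2 = 142
Wendy: 11×2 + 11×5 + 11×3 + 10×3 + 10×0 + 11×2 + 12×5 + 6×3 = 240
Dev: 11×0 + 11×1 + 11×2 + 10×2 + 10×3 + 11×1 + 12×4 + 6×4 = 166
Ben: 11×3 + 11×3 + 11×4 + 10×4 + 10×5 + 11×4 + 12×2 + 6×1 = 274
Tomás: 11×1 + 11×4 + 11×5 + 10×0 + 10×4 + 11×3 + 12×3 + 6×5 = 249
Grace: 11×4 + 11×0 + 11×0 + 10×5 + 10×1 + 11×5 + 12×0 + 6×0 = 159

Ben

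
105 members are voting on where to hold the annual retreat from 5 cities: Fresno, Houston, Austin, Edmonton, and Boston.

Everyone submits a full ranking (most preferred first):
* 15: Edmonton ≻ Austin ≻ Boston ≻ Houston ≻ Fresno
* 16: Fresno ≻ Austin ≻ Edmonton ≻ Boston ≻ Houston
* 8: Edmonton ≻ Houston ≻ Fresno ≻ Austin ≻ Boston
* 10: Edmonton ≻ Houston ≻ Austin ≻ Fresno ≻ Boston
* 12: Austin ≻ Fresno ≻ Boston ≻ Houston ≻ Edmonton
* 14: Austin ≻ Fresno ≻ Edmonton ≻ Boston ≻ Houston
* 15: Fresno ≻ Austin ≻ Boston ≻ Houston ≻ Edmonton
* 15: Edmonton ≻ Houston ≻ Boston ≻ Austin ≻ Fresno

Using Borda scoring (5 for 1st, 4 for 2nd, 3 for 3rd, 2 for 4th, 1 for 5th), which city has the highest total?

Fresno: 15×1 + 16×5 + 8×3 + 10×2 + 12×4 + 14×4 + 15×5 + 15×1 = 333
Houston: 15×2 + 16×1 + 8×4 + 10×4 + 12×2 + 14×1 + 15×2 + 15×4 = 246
Austin: 15×4 + 16×4 + 8×2 + 10×3 + 12×5 + 14×5 + 15×4 + 15×2 = 390
Edmonton: 15×5 + 16×3 + 8×5 + 10×5 + 12×1 + 14×3 + 15×1 + 15×5 = 357
Boston: 15×3 + 16×2 + 8×1 + 10×1 + 12×3 + 14×2 + 15×3 + 15×3 = 249

Austin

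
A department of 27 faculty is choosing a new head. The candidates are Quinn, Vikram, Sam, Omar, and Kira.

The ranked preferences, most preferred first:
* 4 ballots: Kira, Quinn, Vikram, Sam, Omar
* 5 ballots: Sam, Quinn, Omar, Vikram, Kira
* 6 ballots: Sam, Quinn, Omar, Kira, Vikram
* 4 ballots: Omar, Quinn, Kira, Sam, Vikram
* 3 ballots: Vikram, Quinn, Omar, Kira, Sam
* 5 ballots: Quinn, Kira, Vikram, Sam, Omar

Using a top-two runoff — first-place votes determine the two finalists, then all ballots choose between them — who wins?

Quinn

Round 1 first-place votes: Quinn 5, Vikram 3, Sam 11, Omar 4, Kira 4. Sam and Quinn advance.
Runoff: Sam is ranked above Quinn on 11 ballots, Quinn above Sam on 16.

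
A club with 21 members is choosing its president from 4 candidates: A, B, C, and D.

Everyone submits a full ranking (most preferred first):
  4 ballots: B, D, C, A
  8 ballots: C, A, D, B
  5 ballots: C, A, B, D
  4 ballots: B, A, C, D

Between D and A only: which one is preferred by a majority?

A

D is ranked above A on 4 ballots; A above D on 17.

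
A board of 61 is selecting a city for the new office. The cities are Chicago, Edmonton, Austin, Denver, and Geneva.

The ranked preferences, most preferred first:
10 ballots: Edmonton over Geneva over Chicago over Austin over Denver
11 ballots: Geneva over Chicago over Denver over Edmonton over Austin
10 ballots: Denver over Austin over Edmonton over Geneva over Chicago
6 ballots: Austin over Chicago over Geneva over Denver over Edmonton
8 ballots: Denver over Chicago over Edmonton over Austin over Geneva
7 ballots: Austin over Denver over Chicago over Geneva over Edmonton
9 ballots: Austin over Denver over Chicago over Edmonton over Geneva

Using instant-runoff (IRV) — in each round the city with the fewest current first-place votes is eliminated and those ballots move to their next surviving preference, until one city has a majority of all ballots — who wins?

Round 1: Chicago 0, Edmonton 10, Austin 22, Denver 18, Geneva 11. Chicago eliminated.
Round 2: Edmonton 10, Austin 22, Denver 18, Geneva 11. Edmonton eliminated.
Round 3: Austin 22, Denver 18, Geneva 21. Denver eliminated.
Round 4: Austin 40, Geneva 21. Austin has a majority (≥31).

Austin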